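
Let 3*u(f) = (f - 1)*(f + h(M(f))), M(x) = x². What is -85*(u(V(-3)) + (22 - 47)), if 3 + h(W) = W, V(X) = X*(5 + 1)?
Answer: 165240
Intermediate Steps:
V(X) = 6*X (V(X) = X*6 = 6*X)
h(W) = -3 + W
u(f) = (-1 + f)*(-3 + f + f²)/3 (u(f) = ((f - 1)*(f + (-3 + f²)))/3 = ((-1 + f)*(-3 + f + f²))/3 = (-1 + f)*(-3 + f + f²)/3)
-85*(u(V(-3)) + (22 - 47)) = -85*((1 - 8*(-3) + (6*(-3))³/3) + (22 - 47)) = -85*((1 - 4/3*(-18) + (⅓)*(-18)³) - 25) = -85*((1 + 24 + (⅓)*(-5832)) - 25) = -85*((1 + 24 - 1944) - 25) = -85*(-1919 - 25) = -85*(-1944) = 165240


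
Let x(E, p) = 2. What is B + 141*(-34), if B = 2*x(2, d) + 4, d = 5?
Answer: -4786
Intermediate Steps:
B = 8 (B = 2*2 + 4 = 4 + 4 = 8)
B + 141*(-34) = 8 + 141*(-34) = 8 - 4794 = -4786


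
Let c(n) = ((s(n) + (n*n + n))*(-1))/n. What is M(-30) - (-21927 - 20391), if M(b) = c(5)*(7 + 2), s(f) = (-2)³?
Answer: 211392/5 ≈ 42278.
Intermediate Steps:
s(f) = -8
c(n) = (8 - n - n²)/n (c(n) = ((-8 + (n*n + n))*(-1))/n = ((-8 + (n² + n))*(-1))/n = ((-8 + (n + n²))*(-1))/n = ((-8 + n + n²)*(-1))/n = (8 - n - n²)/n)
M(b) = -198/5 (M(b) = (-1 - 1*5 + 8/5)*(7 + 2) = (-1 - 5 + 8*(⅕))*9 = (-1 - 5 + 8/5)*9 = -22/5*9 = -198/5)
M(-30) - (-21927 - 20391) = -198/5 - (-21927 - 20391) = -198/5 - 1*(-42318) = -198/5 + 42318 = 211392/5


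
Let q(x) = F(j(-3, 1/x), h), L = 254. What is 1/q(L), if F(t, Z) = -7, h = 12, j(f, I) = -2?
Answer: -1/7 ≈ -0.14286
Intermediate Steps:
q(x) = -7
1/q(L) = 1/(-7) = -1/7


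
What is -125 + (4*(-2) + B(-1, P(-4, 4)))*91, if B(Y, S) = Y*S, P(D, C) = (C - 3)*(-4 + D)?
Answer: -125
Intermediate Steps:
P(D, C) = (-4 + D)*(-3 + C) (P(D, C) = (-3 + C)*(-4 + D) = (-4 + D)*(-3 + C))
B(Y, S) = S*Y
-125 + (4*(-2) + B(-1, P(-4, 4)))*91 = -125 + (4*(-2) + (12 - 4*4 - 3*(-4) + 4*(-4))*(-1))*91 = -125 + (-8 + (12 - 16 + 12 - 16)*(-1))*91 = -125 + (-8 - 8*(-1))*91 = -125 + (-8 + 8)*91 = -125 + 0*91 = -125 + 0 = -125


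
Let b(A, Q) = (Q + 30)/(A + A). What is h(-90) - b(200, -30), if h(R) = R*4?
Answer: -360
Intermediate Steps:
h(R) = 4*R
b(A, Q) = (30 + Q)/(2*A) (b(A, Q) = (30 + Q)/((2*A)) = (30 + Q)*(1/(2*A)) = (30 + Q)/(2*A))
h(-90) - b(200, -30) = 4*(-90) - (30 - 30)/(2*200) = -360 - 0/(2*200) = -360 - 1*0 = -360 + 0 = -360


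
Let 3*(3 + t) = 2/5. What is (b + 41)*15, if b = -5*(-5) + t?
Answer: 947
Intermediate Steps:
t = -43/15 (t = -3 + (2/5)/3 = -3 + (2*(1/5))/3 = -3 + (1/3)*(2/5) = -3 + 2/15 = -43/15 ≈ -2.8667)
b = 332/15 (b = -5*(-5) - 43/15 = 25 - 43/15 = 332/15 ≈ 22.133)
(b + 41)*15 = (332/15 + 41)*15 = (947/15)*15 = 947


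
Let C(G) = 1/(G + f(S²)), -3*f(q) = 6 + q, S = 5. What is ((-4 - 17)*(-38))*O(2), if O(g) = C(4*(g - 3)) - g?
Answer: -71022/43 ≈ -1651.7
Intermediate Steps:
f(q) = -2 - q/3 (f(q) = -(6 + q)/3 = -2 - q/3)
C(G) = 1/(-31/3 + G) (C(G) = 1/(G + (-2 - ⅓*5²)) = 1/(G + (-2 - ⅓*25)) = 1/(G + (-2 - 25/3)) = 1/(G - 31/3) = 1/(-31/3 + G))
O(g) = -g + 3/(-67 + 12*g) (O(g) = 3/(-31 + 3*(4*(g - 3))) - g = 3/(-31 + 3*(4*(-3 + g))) - g = 3/(-31 + 3*(-12 + 4*g)) - g = 3/(-31 + (-36 + 12*g)) - g = 3/(-67 + 12*g) - g = -g + 3/(-67 + 12*g))
((-4 - 17)*(-38))*O(2) = ((-4 - 17)*(-38))*((-3 - 1*2*(67 - 12*2))/(67 - 12*2)) = (-21*(-38))*((-3 - 1*2*(67 - 24))/(67 - 24)) = 798*((-3 - 1*2*43)/43) = 798*((-3 - 86)/43) = 798*((1/43)*(-89)) = 798*(-89/43) = -71022/43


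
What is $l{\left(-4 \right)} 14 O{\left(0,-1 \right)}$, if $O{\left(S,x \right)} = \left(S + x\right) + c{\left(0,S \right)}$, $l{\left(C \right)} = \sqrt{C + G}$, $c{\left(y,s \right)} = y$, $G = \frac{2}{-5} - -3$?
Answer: $- \frac{14 i \sqrt{35}}{5} \approx - 16.565 i$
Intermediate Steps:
$G = \frac{13}{5}$ ($G = 2 \left(- \frac{1}{5}\right) + 3 = - \frac{2}{5} + 3 = \frac{13}{5} \approx 2.6$)
$l{\left(C \right)} = \sqrt{\frac{13}{5} + C}$ ($l{\left(C \right)} = \sqrt{C + \frac{13}{5}} = \sqrt{\frac{13}{5} + C}$)
$O{\left(S,x \right)} = S + x$ ($O{\left(S,x \right)} = \left(S + x\right) + 0 = S + x$)
$l{\left(-4 \right)} 14 O{\left(0,-1 \right)} = \frac{\sqrt{65 + 25 \left(-4\right)}}{5} \cdot 14 \left(0 - 1\right) = \frac{\sqrt{65 - 100}}{5} \cdot 14 \left(-1\right) = \frac{\sqrt{-35}}{5} \cdot 14 \left(-1\right) = \frac{i \sqrt{35}}{5} \cdot 14 \left(-1\right) = \frac{14 i \sqrt{35}}{5} \left(-1\right) = - \frac{14 i \sqrt{35}}{5}$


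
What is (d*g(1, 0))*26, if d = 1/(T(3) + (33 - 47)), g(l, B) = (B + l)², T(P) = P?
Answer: -26/11 ≈ -2.3636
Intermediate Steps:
d = -1/11 (d = 1/(3 + (33 - 47)) = 1/(3 - 14) = 1/(-11) = -1/11 ≈ -0.090909)
(d*g(1, 0))*26 = -(0 + 1)²/11*26 = -1/11*1²*26 = -1/11*1*26 = -1/11*26 = -26/11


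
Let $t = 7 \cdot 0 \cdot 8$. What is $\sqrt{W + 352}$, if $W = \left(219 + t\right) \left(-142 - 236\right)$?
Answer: $i \sqrt{82430} \approx 287.11 i$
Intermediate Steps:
$t = 0$ ($t = 7 \cdot 0 = 0$)
$W = -82782$ ($W = \left(219 + 0\right) \left(-142 - 236\right) = 219 \left(-378\right) = -82782$)
$\sqrt{W + 352} = \sqrt{-82782 + 352} = \sqrt{-82430} = i \sqrt{82430}$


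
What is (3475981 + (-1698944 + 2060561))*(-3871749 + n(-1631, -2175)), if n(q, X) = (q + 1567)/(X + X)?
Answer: -32316620153308714/2175 ≈ -1.4858e+13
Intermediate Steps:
n(q, X) = (1567 + q)/(2*X) (n(q, X) = (1567 + q)/((2*X)) = (1567 + q)*(1/(2*X)) = (1567 + q)/(2*X))
(3475981 + (-1698944 + 2060561))*(-3871749 + n(-1631, -2175)) = (3475981 + (-1698944 + 2060561))*(-3871749 + (½)*(1567 - 1631)/(-2175)) = (3475981 + 361617)*(-3871749 + (½)*(-1/2175)*(-64)) = 3837598*(-3871749 + 32/2175) = 3837598*(-8421054043/2175) = -32316620153308714/2175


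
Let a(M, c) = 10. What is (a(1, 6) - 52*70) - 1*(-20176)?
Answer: 16546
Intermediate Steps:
(a(1, 6) - 52*70) - 1*(-20176) = (10 - 52*70) - 1*(-20176) = (10 - 3640) + 20176 = -3630 + 20176 = 16546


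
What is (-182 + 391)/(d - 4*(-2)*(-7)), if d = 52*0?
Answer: -209/56 ≈ -3.7321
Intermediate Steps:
d = 0
(-182 + 391)/(d - 4*(-2)*(-7)) = (-182 + 391)/(0 - 4*(-2)*(-7)) = 209/(0 + 8*(-7)) = 209/(0 - 56) = 209/(-56) = 209*(-1/56) = -209/56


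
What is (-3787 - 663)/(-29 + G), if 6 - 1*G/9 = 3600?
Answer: 178/1295 ≈ 0.13745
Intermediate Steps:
G = -32346 (G = 54 - 9*3600 = 54 - 32400 = -32346)
(-3787 - 663)/(-29 + G) = (-3787 - 663)/(-29 - 32346) = -4450/(-32375) = -4450*(-1/32375) = 178/1295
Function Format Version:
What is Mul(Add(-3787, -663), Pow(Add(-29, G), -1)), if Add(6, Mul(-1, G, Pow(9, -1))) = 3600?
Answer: Rational(178, 1295) ≈ 0.13745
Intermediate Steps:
G = -32346 (G = Add(54, Mul(-9, 3600)) = Add(54, -32400) = -32346)
Mul(Add(-3787, -663), Pow(Add(-29, G), -1)) = Mul(Add(-3787, -663), Pow(Add(-29, -32346), -1)) = Mul(-4450, Pow(-32375, -1)) = Mul(-4450, Rational(-1, 32375)) = Rational(178, 1295)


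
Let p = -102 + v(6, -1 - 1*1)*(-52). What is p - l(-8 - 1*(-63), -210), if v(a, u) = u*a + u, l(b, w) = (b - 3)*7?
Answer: 262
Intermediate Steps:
l(b, w) = -21 + 7*b (l(b, w) = (-3 + b)*7 = -21 + 7*b)
v(a, u) = u + a*u (v(a, u) = a*u + u = u + a*u)
p = 626 (p = -102 + ((-1 - 1*1)*(1 + 6))*(-52) = -102 + ((-1 - 1)*7)*(-52) = -102 - 2*7*(-52) = -102 - 14*(-52) = -102 + 728 = 626)
p - l(-8 - 1*(-63), -210) = 626 - (-21 + 7*(-8 - 1*(-63))) = 626 - (-21 + 7*(-8 + 63)) = 626 - (-21 + 7*55) = 626 - (-21 + 385) = 626 - 1*364 = 626 - 364 = 262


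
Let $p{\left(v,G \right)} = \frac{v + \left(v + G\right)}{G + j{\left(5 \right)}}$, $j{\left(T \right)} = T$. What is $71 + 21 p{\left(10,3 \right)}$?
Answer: $\frac{1051}{8} \approx 131.38$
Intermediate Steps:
$p{\left(v,G \right)} = \frac{G + 2 v}{5 + G}$ ($p{\left(v,G \right)} = \frac{v + \left(v + G\right)}{G + 5} = \frac{v + \left(G + v\right)}{5 + G} = \frac{G + 2 v}{5 + G}$)
$71 + 21 p{\left(10,3 \right)} = 71 + 21 \frac{3 + 2 \cdot 10}{5 + 3} = 71 + 21 \frac{3 + 20}{8} = 71 + 21 \cdot \frac{1}{8} \cdot 23 = 71 + 21 \cdot \frac{23}{8} = 71 + \frac{483}{8} = \frac{1051}{8}$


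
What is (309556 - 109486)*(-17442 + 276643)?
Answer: 51858344070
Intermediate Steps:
(309556 - 109486)*(-17442 + 276643) = 200070*259201 = 51858344070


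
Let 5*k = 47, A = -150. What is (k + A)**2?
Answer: 494209/25 ≈ 19768.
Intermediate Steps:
k = 47/5 (k = (1/5)*47 = 47/5 ≈ 9.4000)
(k + A)**2 = (47/5 - 150)**2 = (-703/5)**2 = 494209/25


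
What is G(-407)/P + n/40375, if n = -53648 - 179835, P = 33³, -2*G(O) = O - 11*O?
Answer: -770258336/131905125 ≈ -5.8395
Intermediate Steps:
G(O) = 5*O (G(O) = -(O - 11*O)/2 = -(-5)*O = 5*O)
P = 35937
n = -233483
G(-407)/P + n/40375 = (5*(-407))/35937 - 233483/40375 = -2035*1/35937 - 233483*1/40375 = -185/3267 - 233483/40375 = -770258336/131905125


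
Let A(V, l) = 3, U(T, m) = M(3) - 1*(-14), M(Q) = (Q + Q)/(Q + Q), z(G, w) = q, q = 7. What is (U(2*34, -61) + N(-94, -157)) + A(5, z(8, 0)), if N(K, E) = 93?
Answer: 111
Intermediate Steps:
z(G, w) = 7
M(Q) = 1 (M(Q) = (2*Q)/((2*Q)) = (2*Q)*(1/(2*Q)) = 1)
U(T, m) = 15 (U(T, m) = 1 - 1*(-14) = 1 + 14 = 15)
(U(2*34, -61) + N(-94, -157)) + A(5, z(8, 0)) = (15 + 93) + 3 = 108 + 3 = 111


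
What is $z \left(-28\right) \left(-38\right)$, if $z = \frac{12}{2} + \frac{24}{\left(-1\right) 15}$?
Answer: $\frac{23408}{5} \approx 4681.6$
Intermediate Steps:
$z = \frac{22}{5}$ ($z = 12 \cdot \frac{1}{2} + \frac{24}{-15} = 6 + 24 \left(- \frac{1}{15}\right) = 6 - \frac{8}{5} = \frac{22}{5} \approx 4.4$)
$z \left(-28\right) \left(-38\right) = \frac{22}{5} \left(-28\right) \left(-38\right) = \left(- \frac{616}{5}\right) \left(-38\right) = \frac{23408}{5}$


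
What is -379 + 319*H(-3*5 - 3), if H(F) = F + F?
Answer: -11863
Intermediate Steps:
H(F) = 2*F
-379 + 319*H(-3*5 - 3) = -379 + 319*(2*(-3*5 - 3)) = -379 + 319*(2*(-15 - 3)) = -379 + 319*(2*(-18)) = -379 + 319*(-36) = -379 - 11484 = -11863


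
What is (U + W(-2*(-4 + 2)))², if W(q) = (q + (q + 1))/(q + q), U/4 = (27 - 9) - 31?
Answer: 165649/64 ≈ 2588.3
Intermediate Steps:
U = -52 (U = 4*((27 - 9) - 31) = 4*(18 - 31) = 4*(-13) = -52)
W(q) = (1 + 2*q)/(2*q) (W(q) = (q + (1 + q))/((2*q)) = (1 + 2*q)*(1/(2*q)) = (1 + 2*q)/(2*q))
(U + W(-2*(-4 + 2)))² = (-52 + (½ - 2*(-4 + 2))/((-2*(-4 + 2))))² = (-52 + (½ - 2*(-2))/((-2*(-2))))² = (-52 + (½ + 4)/4)² = (-52 + (¼)*(9/2))² = (-52 + 9/8)² = (-407/8)² = 165649/64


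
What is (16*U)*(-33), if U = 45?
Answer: -23760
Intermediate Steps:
(16*U)*(-33) = (16*45)*(-33) = 720*(-33) = -23760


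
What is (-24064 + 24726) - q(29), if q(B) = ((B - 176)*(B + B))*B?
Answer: 247916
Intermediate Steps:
q(B) = 2*B²*(-176 + B) (q(B) = ((-176 + B)*(2*B))*B = (2*B*(-176 + B))*B = 2*B²*(-176 + B))
(-24064 + 24726) - q(29) = (-24064 + 24726) - 2*29²*(-176 + 29) = 662 - 2*841*(-147) = 662 - 1*(-247254) = 662 + 247254 = 247916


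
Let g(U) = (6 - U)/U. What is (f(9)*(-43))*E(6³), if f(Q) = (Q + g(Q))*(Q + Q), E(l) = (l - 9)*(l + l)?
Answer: -599856192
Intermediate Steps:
E(l) = 2*l*(-9 + l) (E(l) = (-9 + l)*(2*l) = 2*l*(-9 + l))
g(U) = (6 - U)/U
f(Q) = 2*Q*(Q + (6 - Q)/Q) (f(Q) = (Q + (6 - Q)/Q)*(Q + Q) = (Q + (6 - Q)/Q)*(2*Q) = 2*Q*(Q + (6 - Q)/Q))
(f(9)*(-43))*E(6³) = ((12 - 2*9 + 2*9²)*(-43))*(2*6³*(-9 + 6³)) = ((12 - 18 + 2*81)*(-43))*(2*216*(-9 + 216)) = ((12 - 18 + 162)*(-43))*(2*216*207) = (156*(-43))*89424 = -6708*89424 = -599856192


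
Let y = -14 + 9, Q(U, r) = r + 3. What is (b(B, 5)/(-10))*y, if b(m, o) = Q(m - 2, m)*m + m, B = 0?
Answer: 0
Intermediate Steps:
Q(U, r) = 3 + r
b(m, o) = m + m*(3 + m) (b(m, o) = (3 + m)*m + m = m*(3 + m) + m = m + m*(3 + m))
y = -5
(b(B, 5)/(-10))*y = ((0*(4 + 0))/(-10))*(-5) = ((0*4)*(-⅒))*(-5) = (0*(-⅒))*(-5) = 0*(-5) = 0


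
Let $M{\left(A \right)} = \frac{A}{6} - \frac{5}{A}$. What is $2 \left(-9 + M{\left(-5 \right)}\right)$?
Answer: $- \frac{53}{3} \approx -17.667$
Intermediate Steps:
$M{\left(A \right)} = - \frac{5}{A} + \frac{A}{6}$ ($M{\left(A \right)} = A \frac{1}{6} - \frac{5}{A} = \frac{A}{6} - \frac{5}{A} = - \frac{5}{A} + \frac{A}{6}$)
$2 \left(-9 + M{\left(-5 \right)}\right) = 2 \left(-9 + \left(- \frac{5}{-5} + \frac{1}{6} \left(-5\right)\right)\right) = 2 \left(-9 - - \frac{1}{6}\right) = 2 \left(-9 + \left(1 - \frac{5}{6}\right)\right) = 2 \left(-9 + \frac{1}{6}\right) = 2 \left(- \frac{53}{6}\right) = - \frac{53}{3}$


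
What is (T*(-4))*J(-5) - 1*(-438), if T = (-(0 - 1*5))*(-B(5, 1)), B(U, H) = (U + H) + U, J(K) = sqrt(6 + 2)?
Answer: 438 + 440*sqrt(2) ≈ 1060.3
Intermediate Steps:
J(K) = 2*sqrt(2) (J(K) = sqrt(8) = 2*sqrt(2))
B(U, H) = H + 2*U (B(U, H) = (H + U) + U = H + 2*U)
T = -55 (T = (-(0 - 1*5))*(-(1 + 2*5)) = (-(0 - 5))*(-(1 + 10)) = (-1*(-5))*(-1*11) = 5*(-11) = -55)
(T*(-4))*J(-5) - 1*(-438) = (-55*(-4))*(2*sqrt(2)) - 1*(-438) = 220*(2*sqrt(2)) + 438 = 440*sqrt(2) + 438 = 438 + 440*sqrt(2)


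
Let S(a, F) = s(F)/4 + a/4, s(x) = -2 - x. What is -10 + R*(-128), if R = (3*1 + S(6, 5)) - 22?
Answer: 2454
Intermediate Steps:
S(a, F) = -½ - F/4 + a/4 (S(a, F) = (-2 - F)/4 + a/4 = (-2 - F)*(¼) + a*(¼) = (-½ - F/4) + a/4 = -½ - F/4 + a/4)
R = -77/4 (R = (3*1 + (-½ - ¼*5 + (¼)*6)) - 22 = (3 + (-½ - 5/4 + 3/2)) - 22 = (3 - ¼) - 22 = 11/4 - 22 = -77/4 ≈ -19.250)
-10 + R*(-128) = -10 - 77/4*(-128) = -10 + 2464 = 2454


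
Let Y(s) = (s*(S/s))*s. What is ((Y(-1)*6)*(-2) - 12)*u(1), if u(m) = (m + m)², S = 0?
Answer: -48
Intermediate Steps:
u(m) = 4*m² (u(m) = (2*m)² = 4*m²)
Y(s) = 0 (Y(s) = (s*(0/s))*s = (s*0)*s = 0*s = 0)
((Y(-1)*6)*(-2) - 12)*u(1) = ((0*6)*(-2) - 12)*(4*1²) = (0*(-2) - 12)*(4*1) = (0 - 12)*4 = -12*4 = -48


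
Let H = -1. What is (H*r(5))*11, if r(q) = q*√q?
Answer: -55*√5 ≈ -122.98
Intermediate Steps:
r(q) = q^(3/2)
(H*r(5))*11 = -5^(3/2)*11 = -5*√5*11 = -55*√5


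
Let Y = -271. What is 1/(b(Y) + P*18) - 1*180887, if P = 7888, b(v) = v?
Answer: -25634039430/141713 ≈ -1.8089e+5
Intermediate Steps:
1/(b(Y) + P*18) - 1*180887 = 1/(-271 + 7888*18) - 1*180887 = 1/(-271 + 141984) - 180887 = 1/141713 - 180887 = -25634039430/141713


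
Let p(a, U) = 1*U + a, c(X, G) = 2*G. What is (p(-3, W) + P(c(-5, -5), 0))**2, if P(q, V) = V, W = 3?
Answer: 0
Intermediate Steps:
p(a, U) = U + a
(p(-3, W) + P(c(-5, -5), 0))**2 = ((3 - 3) + 0)**2 = (0 + 0)**2 = 0**2 = 0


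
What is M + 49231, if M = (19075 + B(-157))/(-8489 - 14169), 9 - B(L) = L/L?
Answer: 1115456915/22658 ≈ 49230.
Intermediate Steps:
B(L) = 8 (B(L) = 9 - L/L = 9 - 1*1 = 9 - 1 = 8)
M = -19083/22658 (M = (19075 + 8)/(-8489 - 14169) = 19083/(-22658) = 19083*(-1/22658) = -19083/22658 ≈ -0.84222)
M + 49231 = -19083/22658 + 49231 = 1115456915/22658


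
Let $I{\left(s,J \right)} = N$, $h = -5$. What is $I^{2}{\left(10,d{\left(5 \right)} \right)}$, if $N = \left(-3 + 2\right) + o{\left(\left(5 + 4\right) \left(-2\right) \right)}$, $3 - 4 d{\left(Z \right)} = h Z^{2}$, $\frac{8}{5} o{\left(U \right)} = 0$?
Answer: $1$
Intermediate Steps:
$o{\left(U \right)} = 0$ ($o{\left(U \right)} = \frac{5}{8} \cdot 0 = 0$)
$d{\left(Z \right)} = \frac{3}{4} + \frac{5 Z^{2}}{4}$ ($d{\left(Z \right)} = \frac{3}{4} - \frac{\left(-5\right) Z^{2}}{4} = \frac{3}{4} + \frac{5 Z^{2}}{4}$)
$N = -1$ ($N = \left(-3 + 2\right) + 0 = -1 + 0 = -1$)
$I{\left(s,J \right)} = -1$
$I^{2}{\left(10,d{\left(5 \right)} \right)} = \left(-1\right)^{2} = 1$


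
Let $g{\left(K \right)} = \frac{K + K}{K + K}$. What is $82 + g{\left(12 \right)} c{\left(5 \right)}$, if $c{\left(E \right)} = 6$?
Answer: $88$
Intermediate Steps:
$g{\left(K \right)} = 1$ ($g{\left(K \right)} = \frac{2 K}{2 K} = 2 K \frac{1}{2 K} = 1$)
$82 + g{\left(12 \right)} c{\left(5 \right)} = 82 + 1 \cdot 6 = 82 + 6 = 88$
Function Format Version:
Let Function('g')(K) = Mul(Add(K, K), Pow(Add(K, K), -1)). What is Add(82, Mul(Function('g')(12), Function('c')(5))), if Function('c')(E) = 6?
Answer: 88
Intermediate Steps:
Function('g')(K) = 1 (Function('g')(K) = Mul(Mul(2, K), Pow(Mul(2, K), -1)) = Mul(Mul(2, K), Mul(Rational(1, 2), Pow(K, -1))) = 1)
Add(82, Mul(Function('g')(12), Function('c')(5))) = Add(82, Mul(1, 6)) = Add(82, 6) = 88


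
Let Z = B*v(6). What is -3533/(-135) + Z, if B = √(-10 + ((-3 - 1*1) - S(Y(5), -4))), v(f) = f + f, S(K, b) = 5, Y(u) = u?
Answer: 3533/135 + 12*I*√19 ≈ 26.17 + 52.307*I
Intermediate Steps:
v(f) = 2*f
B = I*√19 (B = √(-10 + ((-3 - 1*1) - 1*5)) = √(-10 + ((-3 - 1) - 5)) = √(-10 + (-4 - 5)) = √(-10 - 9) = √(-19) = I*√19 ≈ 4.3589*I)
Z = 12*I*√19 (Z = (I*√19)*(2*6) = (I*√19)*12 = 12*I*√19 ≈ 52.307*I)
-3533/(-135) + Z = -3533/(-135) + 12*I*√19 = -3533*(-1/135) + 12*I*√19 = 3533/135 + 12*I*√19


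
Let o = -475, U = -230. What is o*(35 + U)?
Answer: 92625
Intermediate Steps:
o*(35 + U) = -475*(35 - 230) = -475*(-195) = 92625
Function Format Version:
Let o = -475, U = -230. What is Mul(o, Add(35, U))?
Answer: 92625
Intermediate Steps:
Mul(o, Add(35, U)) = Mul(-475, Add(35, -230)) = Mul(-475, -195) = 92625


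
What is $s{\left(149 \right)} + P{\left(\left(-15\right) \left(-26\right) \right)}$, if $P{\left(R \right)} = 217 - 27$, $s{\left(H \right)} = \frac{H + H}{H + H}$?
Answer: $191$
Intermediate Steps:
$s{\left(H \right)} = 1$ ($s{\left(H \right)} = \frac{2 H}{2 H} = 2 H \frac{1}{2 H} = 1$)
$P{\left(R \right)} = 190$
$s{\left(149 \right)} + P{\left(\left(-15\right) \left(-26\right) \right)} = 1 + 190 = 191$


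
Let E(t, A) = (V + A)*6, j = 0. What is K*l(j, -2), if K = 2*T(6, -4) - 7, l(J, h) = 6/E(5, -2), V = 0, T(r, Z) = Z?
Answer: 15/2 ≈ 7.5000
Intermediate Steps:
E(t, A) = 6*A (E(t, A) = (0 + A)*6 = A*6 = 6*A)
l(J, h) = -1/2 (l(J, h) = 6/((6*(-2))) = 6/(-12) = 6*(-1/12) = -1/2)
K = -15 (K = 2*(-4) - 7 = -8 - 7 = -15)
K*l(j, -2) = -15*(-1/2) = 15/2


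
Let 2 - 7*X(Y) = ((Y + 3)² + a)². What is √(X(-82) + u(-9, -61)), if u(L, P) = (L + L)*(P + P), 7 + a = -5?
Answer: I*√271495469/7 ≈ 2353.9*I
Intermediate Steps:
a = -12 (a = -7 - 5 = -12)
u(L, P) = 4*L*P (u(L, P) = (2*L)*(2*P) = 4*L*P)
X(Y) = 2/7 - (-12 + (3 + Y)²)²/7 (X(Y) = 2/7 - ((Y + 3)² - 12)²/7 = 2/7 - ((3 + Y)² - 12)²/7 = 2/7 - (-12 + (3 + Y)²)²/7)
√(X(-82) + u(-9, -61)) = √((2/7 - (-12 + (3 - 82)²)²/7) + 4*(-9)*(-61)) = √((2/7 - (-12 + (-79)²)²/7) + 2196) = √((2/7 - (-12 + 6241)²/7) + 2196) = √((2/7 - ⅐*6229²) + 2196) = √((2/7 - ⅐*38800441) + 2196) = √((2/7 - 38800441/7) + 2196) = √(-38800439/7 + 2196) = √(-38785067/7) = I*√271495469/7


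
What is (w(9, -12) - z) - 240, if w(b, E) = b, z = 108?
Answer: -339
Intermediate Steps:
(w(9, -12) - z) - 240 = (9 - 1*108) - 240 = (9 - 108) - 240 = -99 - 240 = -339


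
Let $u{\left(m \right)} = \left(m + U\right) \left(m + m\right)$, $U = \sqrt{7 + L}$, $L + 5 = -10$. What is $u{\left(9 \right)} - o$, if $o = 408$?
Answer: $-246 + 36 i \sqrt{2} \approx -246.0 + 50.912 i$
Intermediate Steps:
$L = -15$ ($L = -5 - 10 = -15$)
$U = 2 i \sqrt{2}$ ($U = \sqrt{7 - 15} = \sqrt{-8} = 2 i \sqrt{2} \approx 2.8284 i$)
$u{\left(m \right)} = 2 m \left(m + 2 i \sqrt{2}\right)$ ($u{\left(m \right)} = \left(m + 2 i \sqrt{2}\right) \left(m + m\right) = \left(m + 2 i \sqrt{2}\right) 2 m = 2 m \left(m + 2 i \sqrt{2}\right)$)
$u{\left(9 \right)} - o = 2 \cdot 9 \left(9 + 2 i \sqrt{2}\right) - 408 = \left(162 + 36 i \sqrt{2}\right) - 408 = -246 + 36 i \sqrt{2}$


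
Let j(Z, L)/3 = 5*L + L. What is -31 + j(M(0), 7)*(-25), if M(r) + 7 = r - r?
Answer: -3181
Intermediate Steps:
M(r) = -7 (M(r) = -7 + (r - r) = -7 + 0 = -7)
j(Z, L) = 18*L (j(Z, L) = 3*(5*L + L) = 3*(6*L) = 18*L)
-31 + j(M(0), 7)*(-25) = -31 + (18*7)*(-25) = -31 + 126*(-25) = -31 - 3150 = -3181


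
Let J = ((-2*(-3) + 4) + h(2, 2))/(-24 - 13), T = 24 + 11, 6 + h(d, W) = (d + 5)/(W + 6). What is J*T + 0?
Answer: -1365/296 ≈ -4.6115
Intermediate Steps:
h(d, W) = -6 + (5 + d)/(6 + W) (h(d, W) = -6 + (d + 5)/(W + 6) = -6 + (5 + d)/(6 + W))
T = 35
J = -39/296 (J = ((-2*(-3) + 4) + (-31 + 2 - 6*2)/(6 + 2))/(-24 - 13) = ((6 + 4) + (-31 + 2 - 12)/8)/(-37) = (10 + (⅛)*(-41))*(-1/37) = (10 - 41/8)*(-1/37) = (39/8)*(-1/37) = -39/296 ≈ -0.13176)
J*T + 0 = -39/296*35 + 0 = -1365/296 + 0 = -1365/296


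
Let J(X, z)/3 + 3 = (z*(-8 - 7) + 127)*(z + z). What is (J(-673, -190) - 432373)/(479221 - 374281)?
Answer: -1913081/52470 ≈ -36.460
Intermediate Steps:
J(X, z) = -9 + 6*z*(127 - 15*z) (J(X, z) = -9 + 3*((z*(-8 - 7) + 127)*(z + z)) = -9 + 3*((z*(-15) + 127)*(2*z)) = -9 + 3*((-15*z + 127)*(2*z)) = -9 + 3*((127 - 15*z)*(2*z)) = -9 + 3*(2*z*(127 - 15*z)) = -9 + 6*z*(127 - 15*z))
(J(-673, -190) - 432373)/(479221 - 374281) = ((-9 - 90*(-190)² + 762*(-190)) - 432373)/(479221 - 374281) = ((-9 - 90*36100 - 144780) - 432373)/104940 = ((-9 - 3249000 - 144780) - 432373)*(1/104940) = (-3393789 - 432373)*(1/104940) = -3826162*1/104940 = -1913081/52470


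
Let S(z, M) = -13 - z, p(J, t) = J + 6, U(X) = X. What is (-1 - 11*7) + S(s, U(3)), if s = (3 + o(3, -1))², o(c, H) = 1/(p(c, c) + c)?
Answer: -14473/144 ≈ -100.51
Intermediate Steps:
p(J, t) = 6 + J
o(c, H) = 1/(6 + 2*c) (o(c, H) = 1/((6 + c) + c) = 1/(6 + 2*c))
s = 1369/144 (s = (3 + 1/(2*(3 + 3)))² = (3 + (½)/6)² = (3 + (½)*(⅙))² = (3 + 1/12)² = (37/12)² = 1369/144 ≈ 9.5069)
(-1 - 11*7) + S(s, U(3)) = (-1 - 11*7) + (-13 - 1*1369/144) = (-1 - 77) + (-13 - 1369/144) = -78 - 3241/144 = -14473/144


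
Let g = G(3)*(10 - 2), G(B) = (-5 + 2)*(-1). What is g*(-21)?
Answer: -504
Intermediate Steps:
G(B) = 3 (G(B) = -3*(-1) = 3)
g = 24 (g = 3*(10 - 2) = 3*8 = 24)
g*(-21) = 24*(-21) = -504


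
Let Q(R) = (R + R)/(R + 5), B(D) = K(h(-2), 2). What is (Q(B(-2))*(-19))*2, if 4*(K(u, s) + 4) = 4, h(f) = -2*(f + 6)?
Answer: 114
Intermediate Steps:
h(f) = -12 - 2*f (h(f) = -2*(6 + f) = -12 - 2*f)
K(u, s) = -3 (K(u, s) = -4 + (¼)*4 = -4 + 1 = -3)
B(D) = -3
Q(R) = 2*R/(5 + R) (Q(R) = (2*R)/(5 + R) = 2*R/(5 + R))
(Q(B(-2))*(-19))*2 = ((2*(-3)/(5 - 3))*(-19))*2 = ((2*(-3)/2)*(-19))*2 = ((2*(-3)*(½))*(-19))*2 = -3*(-19)*2 = 57*2 = 114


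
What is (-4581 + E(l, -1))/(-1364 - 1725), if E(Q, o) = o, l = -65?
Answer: 4582/3089 ≈ 1.4833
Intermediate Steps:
(-4581 + E(l, -1))/(-1364 - 1725) = (-4581 - 1)/(-1364 - 1725) = -4582/(-3089) = -4582*(-1/3089) = 4582/3089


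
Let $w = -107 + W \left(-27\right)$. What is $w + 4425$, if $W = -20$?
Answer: $4858$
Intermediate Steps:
$w = 433$ ($w = -107 - -540 = -107 + 540 = 433$)
$w + 4425 = 433 + 4425 = 4858$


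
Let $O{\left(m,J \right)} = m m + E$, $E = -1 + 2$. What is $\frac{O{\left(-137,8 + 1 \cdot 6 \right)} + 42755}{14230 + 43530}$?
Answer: $\frac{12305}{11552} \approx 1.0652$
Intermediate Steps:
$E = 1$
$O{\left(m,J \right)} = 1 + m^{2}$ ($O{\left(m,J \right)} = m m + 1 = m^{2} + 1 = 1 + m^{2}$)
$\frac{O{\left(-137,8 + 1 \cdot 6 \right)} + 42755}{14230 + 43530} = \frac{\left(1 + \left(-137\right)^{2}\right) + 42755}{14230 + 43530} = \frac{\left(1 + 18769\right) + 42755}{57760} = \left(18770 + 42755\right) \frac{1}{57760} = 61525 \cdot \frac{1}{57760} = \frac{12305}{11552}$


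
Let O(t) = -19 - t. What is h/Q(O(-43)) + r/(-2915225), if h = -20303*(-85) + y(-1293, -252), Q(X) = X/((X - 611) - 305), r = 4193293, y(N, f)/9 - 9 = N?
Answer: -1114392524049583/17491350 ≈ -6.3711e+7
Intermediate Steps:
y(N, f) = 81 + 9*N
Q(X) = X/(-916 + X) (Q(X) = X/((-611 + X) - 305) = X/(-916 + X))
h = 1714199 (h = -20303*(-85) + (81 + 9*(-1293)) = 1725755 + (81 - 11637) = 1725755 - 11556 = 1714199)
h/Q(O(-43)) + r/(-2915225) = 1714199/(((-19 - 1*(-43))/(-916 + (-19 - 1*(-43))))) + 4193293/(-2915225) = 1714199/(((-19 + 43)/(-916 + (-19 + 43)))) + 4193293*(-1/2915225) = 1714199/((24/(-916 + 24))) - 4193293/2915225 = 1714199/((24/(-892))) - 4193293/2915225 = 1714199/((24*(-1/892))) - 4193293/2915225 = 1714199/(-6/223) - 4193293/2915225 = 1714199*(-223/6) - 4193293/2915225 = -382266377/6 - 4193293/2915225 = -1114392524049583/17491350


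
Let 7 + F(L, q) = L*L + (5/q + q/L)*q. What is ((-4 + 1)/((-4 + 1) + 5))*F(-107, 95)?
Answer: -1823706/107 ≈ -17044.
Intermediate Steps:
F(L, q) = -7 + L² + q*(5/q + q/L) (F(L, q) = -7 + (L*L + (5/q + q/L)*q) = -7 + (L² + q*(5/q + q/L)) = -7 + L² + q*(5/q + q/L))
((-4 + 1)/((-4 + 1) + 5))*F(-107, 95) = ((-4 + 1)/((-4 + 1) + 5))*(-2 + (-107)² + 95²/(-107)) = (-3/(-3 + 5))*(-2 + 11449 - 1/107*9025) = (-3/2)*(-2 + 11449 - 9025/107) = -3*½*(1215804/107) = -3/2*1215804/107 = -1823706/107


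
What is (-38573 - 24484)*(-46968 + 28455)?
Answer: 1167374241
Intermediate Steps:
(-38573 - 24484)*(-46968 + 28455) = -63057*(-18513) = 1167374241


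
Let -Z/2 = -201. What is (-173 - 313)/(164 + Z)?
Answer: -243/283 ≈ -0.85866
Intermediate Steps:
Z = 402 (Z = -2*(-201) = 402)
(-173 - 313)/(164 + Z) = (-173 - 313)/(164 + 402) = -486/566 = -486*1/566 = -243/283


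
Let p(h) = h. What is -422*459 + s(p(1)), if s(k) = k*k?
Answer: -193697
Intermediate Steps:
s(k) = k²
-422*459 + s(p(1)) = -422*459 + 1² = -193698 + 1 = -193697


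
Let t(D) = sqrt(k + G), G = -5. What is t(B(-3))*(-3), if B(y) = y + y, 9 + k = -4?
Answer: -9*I*sqrt(2) ≈ -12.728*I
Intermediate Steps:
k = -13 (k = -9 - 4 = -13)
B(y) = 2*y
t(D) = 3*I*sqrt(2) (t(D) = sqrt(-13 - 5) = sqrt(-18) = 3*I*sqrt(2))
t(B(-3))*(-3) = (3*I*sqrt(2))*(-3) = -9*I*sqrt(2)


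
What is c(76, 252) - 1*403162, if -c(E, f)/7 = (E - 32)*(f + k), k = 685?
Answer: -691758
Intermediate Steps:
c(E, f) = -7*(-32 + E)*(685 + f) (c(E, f) = -7*(E - 32)*(f + 685) = -7*(-32 + E)*(685 + f))
c(76, 252) - 1*403162 = (153440 - 4795*76 + 224*252 - 7*76*252) - 1*403162 = (153440 - 364420 + 56448 - 134064) - 403162 = -288596 - 403162 = -691758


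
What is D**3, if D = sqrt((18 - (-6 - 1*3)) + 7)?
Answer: 34*sqrt(34) ≈ 198.25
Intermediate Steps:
D = sqrt(34) (D = sqrt((18 - (-6 - 3)) + 7) = sqrt((18 - 1*(-9)) + 7) = sqrt((18 + 9) + 7) = sqrt(27 + 7) = sqrt(34) ≈ 5.8309)
D**3 = (sqrt(34))**3 = 34*sqrt(34)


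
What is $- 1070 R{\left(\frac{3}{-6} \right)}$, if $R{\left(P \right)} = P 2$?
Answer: $1070$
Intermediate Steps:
$R{\left(P \right)} = 2 P$
$- 1070 R{\left(\frac{3}{-6} \right)} = - 1070 \cdot 2 \frac{3}{-6} = - 1070 \cdot 2 \cdot 3 \left(- \frac{1}{6}\right) = - 1070 \cdot 2 \left(- \frac{1}{2}\right) = \left(-1070\right) \left(-1\right) = 1070$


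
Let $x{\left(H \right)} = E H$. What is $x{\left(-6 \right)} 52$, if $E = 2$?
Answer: $-624$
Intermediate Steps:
$x{\left(H \right)} = 2 H$
$x{\left(-6 \right)} 52 = 2 \left(-6\right) 52 = \left(-12\right) 52 = -624$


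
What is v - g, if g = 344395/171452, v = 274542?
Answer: 47070430589/171452 ≈ 2.7454e+5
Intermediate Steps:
g = 344395/171452 (g = 344395*(1/171452) = 344395/171452 ≈ 2.0087)
v - g = 274542 - 1*344395/171452 = 274542 - 344395/171452 = 47070430589/171452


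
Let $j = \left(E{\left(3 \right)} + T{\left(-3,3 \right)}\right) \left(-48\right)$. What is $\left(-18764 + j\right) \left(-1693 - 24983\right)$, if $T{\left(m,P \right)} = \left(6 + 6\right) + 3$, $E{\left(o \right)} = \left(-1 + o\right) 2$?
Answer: $524876976$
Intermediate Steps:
$E{\left(o \right)} = -2 + 2 o$
$T{\left(m,P \right)} = 15$ ($T{\left(m,P \right)} = 12 + 3 = 15$)
$j = -912$ ($j = \left(\left(-2 + 2 \cdot 3\right) + 15\right) \left(-48\right) = \left(\left(-2 + 6\right) + 15\right) \left(-48\right) = \left(4 + 15\right) \left(-48\right) = 19 \left(-48\right) = -912$)
$\left(-18764 + j\right) \left(-1693 - 24983\right) = \left(-18764 - 912\right) \left(-1693 - 24983\right) = \left(-19676\right) \left(-26676\right) = 524876976$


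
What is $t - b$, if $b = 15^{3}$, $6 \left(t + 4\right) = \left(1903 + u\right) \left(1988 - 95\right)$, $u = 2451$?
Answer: $1370308$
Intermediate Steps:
$t = 1373683$ ($t = -4 + \frac{\left(1903 + 2451\right) \left(1988 - 95\right)}{6} = -4 + \frac{4354 \cdot 1893}{6} = -4 + \frac{1}{6} \cdot 8242122 = -4 + 1373687 = 1373683$)
$b = 3375$
$t - b = 1373683 - 3375 = 1370308$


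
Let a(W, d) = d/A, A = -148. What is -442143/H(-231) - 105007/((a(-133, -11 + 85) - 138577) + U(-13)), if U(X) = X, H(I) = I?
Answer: 40867384039/21342937 ≈ 1914.8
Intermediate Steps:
a(W, d) = -d/148 (a(W, d) = d/(-148) = d*(-1/148) = -d/148)
-442143/H(-231) - 105007/((a(-133, -11 + 85) - 138577) + U(-13)) = -442143/(-231) - 105007/((-(-11 + 85)/148 - 138577) - 13) = -442143*(-1/231) - 105007/((-1/148*74 - 138577) - 13) = 147381/77 - 105007/((-½ - 138577) - 13) = 147381/77 - 105007/(-277155/2 - 13) = 147381/77 - 105007/(-277181/2) = 147381/77 - 105007*(-2/277181) = 147381/77 + 210014/277181 = 40867384039/21342937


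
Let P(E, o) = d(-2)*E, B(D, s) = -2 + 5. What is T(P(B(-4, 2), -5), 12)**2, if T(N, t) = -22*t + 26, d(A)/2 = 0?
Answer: 56644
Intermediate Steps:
d(A) = 0 (d(A) = 2*0 = 0)
B(D, s) = 3
P(E, o) = 0 (P(E, o) = 0*E = 0)
T(N, t) = 26 - 22*t
T(P(B(-4, 2), -5), 12)**2 = (26 - 22*12)**2 = (26 - 264)**2 = (-238)**2 = 56644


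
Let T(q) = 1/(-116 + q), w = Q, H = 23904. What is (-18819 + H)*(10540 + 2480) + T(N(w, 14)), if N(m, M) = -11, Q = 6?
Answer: 8408250899/127 ≈ 6.6207e+7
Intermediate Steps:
w = 6
(-18819 + H)*(10540 + 2480) + T(N(w, 14)) = (-18819 + 23904)*(10540 + 2480) + 1/(-116 - 11) = 5085*13020 + 1/(-127) = 66206700 - 1/127 = 8408250899/127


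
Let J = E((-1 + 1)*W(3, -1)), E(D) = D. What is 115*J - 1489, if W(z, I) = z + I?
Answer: -1489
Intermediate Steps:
W(z, I) = I + z
J = 0 (J = (-1 + 1)*(-1 + 3) = 0*2 = 0)
115*J - 1489 = 115*0 - 1489 = 0 - 1489 = -1489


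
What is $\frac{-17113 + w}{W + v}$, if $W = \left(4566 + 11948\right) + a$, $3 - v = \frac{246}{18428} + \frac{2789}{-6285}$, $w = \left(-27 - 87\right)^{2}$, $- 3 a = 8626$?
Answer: $- \frac{238415428830}{790013705041} \approx -0.30179$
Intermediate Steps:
$a = - \frac{8626}{3}$ ($a = \left(- \frac{1}{3}\right) 8626 = - \frac{8626}{3} \approx -2875.3$)
$w = 12996$ ($w = \left(-114\right)^{2} = 12996$)
$v = \frac{198654761}{57909990}$ ($v = 3 - \left(\frac{246}{18428} + \frac{2789}{-6285}\right) = 3 - \left(246 \cdot \frac{1}{18428} + 2789 \left(- \frac{1}{6285}\right)\right) = 3 - \left(\frac{123}{9214} - \frac{2789}{6285}\right) = 3 - - \frac{24924791}{57909990} = 3 + \frac{24924791}{57909990} = \frac{198654761}{57909990} \approx 3.4304$)
$W = \frac{40916}{3}$ ($W = \left(4566 + 11948\right) - \frac{8626}{3} = 16514 - \frac{8626}{3} = \frac{40916}{3} \approx 13639.0$)
$\frac{-17113 + w}{W + v} = \frac{-17113 + 12996}{\frac{40916}{3} + \frac{198654761}{57909990}} = - \frac{4117}{\frac{790013705041}{57909990}} = \left(-4117\right) \frac{57909990}{790013705041} = - \frac{238415428830}{790013705041}$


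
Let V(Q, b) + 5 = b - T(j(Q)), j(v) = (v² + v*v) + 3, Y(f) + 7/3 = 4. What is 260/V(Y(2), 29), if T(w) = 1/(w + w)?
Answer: 40040/3687 ≈ 10.860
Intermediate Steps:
Y(f) = 5/3 (Y(f) = -7/3 + 4 = 5/3)
j(v) = 3 + 2*v² (j(v) = (v² + v²) + 3 = 2*v² + 3 = 3 + 2*v²)
T(w) = 1/(2*w)
V(Q, b) = -5 + b - 1/(2*(3 + 2*Q²)) (V(Q, b) = -5 + (b - 1/(2*(3 + 2*Q²))) = -5 + b - 1/(2*(3 + 2*Q²)))
260/V(Y(2), 29) = 260/(-5 + 29 - 1/(2*(3 + 2*(5/3)²))) = 260/(-5 + 29 - 1/(2*(3 + 2*(25/9)))) = 260/(-5 + 29 - 1/(2*(3 + 50/9))) = 260/(-5 + 29 - 1/(2*77/9)) = 260/(-5 + 29 - ½*9/77) = 260/(-5 + 29 - 9/154) = 260/(3687/154) = 260*(154/3687) = 40040/3687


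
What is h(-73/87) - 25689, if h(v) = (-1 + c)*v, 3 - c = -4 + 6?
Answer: -25689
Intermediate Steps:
c = 1 (c = 3 - (-4 + 6) = 3 - 1*2 = 3 - 2 = 1)
h(v) = 0 (h(v) = (-1 + 1)*v = 0*v = 0)
h(-73/87) - 25689 = 0 - 25689 = -25689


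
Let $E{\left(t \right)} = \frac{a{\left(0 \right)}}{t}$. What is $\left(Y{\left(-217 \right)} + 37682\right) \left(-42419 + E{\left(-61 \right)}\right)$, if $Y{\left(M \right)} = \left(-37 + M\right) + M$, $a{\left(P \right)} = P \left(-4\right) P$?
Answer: $-1578453409$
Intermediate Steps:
$a{\left(P \right)} = - 4 P^{2}$ ($a{\left(P \right)} = - 4 P P = - 4 P^{2}$)
$Y{\left(M \right)} = -37 + 2 M$
$E{\left(t \right)} = 0$ ($E{\left(t \right)} = \frac{\left(-4\right) 0^{2}}{t} = \frac{\left(-4\right) 0}{t} = \frac{0}{t} = 0$)
$\left(Y{\left(-217 \right)} + 37682\right) \left(-42419 + E{\left(-61 \right)}\right) = \left(\left(-37 + 2 \left(-217\right)\right) + 37682\right) \left(-42419 + 0\right) = \left(\left(-37 - 434\right) + 37682\right) \left(-42419\right) = \left(-471 + 37682\right) \left(-42419\right) = 37211 \left(-42419\right) = -1578453409$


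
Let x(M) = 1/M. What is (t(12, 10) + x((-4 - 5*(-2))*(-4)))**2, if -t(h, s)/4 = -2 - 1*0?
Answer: 36481/576 ≈ 63.335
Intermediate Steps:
t(h, s) = 8 (t(h, s) = -4*(-2 - 1*0) = -4*(-2 + 0) = -4*(-2) = 8)
(t(12, 10) + x((-4 - 5*(-2))*(-4)))**2 = (8 + 1/((-4 - 5*(-2))*(-4)))**2 = (8 + 1/((-4 + 10)*(-4)))**2 = (8 + 1/(6*(-4)))**2 = (8 + 1/(-24))**2 = (8 - 1/24)**2 = (191/24)**2 = 36481/576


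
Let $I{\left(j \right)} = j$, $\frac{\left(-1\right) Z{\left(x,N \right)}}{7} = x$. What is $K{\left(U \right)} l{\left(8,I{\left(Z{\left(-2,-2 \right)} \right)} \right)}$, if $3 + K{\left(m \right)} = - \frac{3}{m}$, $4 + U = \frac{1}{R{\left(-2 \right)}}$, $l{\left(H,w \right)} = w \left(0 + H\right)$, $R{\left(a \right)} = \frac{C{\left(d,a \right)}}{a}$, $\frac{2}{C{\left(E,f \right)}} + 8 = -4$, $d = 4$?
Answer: $-378$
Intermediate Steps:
$C{\left(E,f \right)} = - \frac{1}{6}$ ($C{\left(E,f \right)} = \frac{2}{-8 - 4} = \frac{2}{-12} = 2 \left(- \frac{1}{12}\right) = - \frac{1}{6}$)
$Z{\left(x,N \right)} = - 7 x$
$R{\left(a \right)} = - \frac{1}{6 a}$
$l{\left(H,w \right)} = H w$ ($l{\left(H,w \right)} = w H = H w$)
$U = 8$ ($U = -4 + \frac{1}{\left(- \frac{1}{6}\right) \frac{1}{-2}} = -4 + \frac{1}{\left(- \frac{1}{6}\right) \left(- \frac{1}{2}\right)} = -4 + \frac{1}{\frac{1}{12}} = -4 + 12 = 8$)
$K{\left(m \right)} = -3 - \frac{3}{m}$
$K{\left(U \right)} l{\left(8,I{\left(Z{\left(-2,-2 \right)} \right)} \right)} = \left(-3 - \frac{3}{8}\right) 8 \left(\left(-7\right) \left(-2\right)\right) = \left(-3 - \frac{3}{8}\right) 8 \cdot 14 = \left(-3 - \frac{3}{8}\right) 112 = \left(- \frac{27}{8}\right) 112 = -378$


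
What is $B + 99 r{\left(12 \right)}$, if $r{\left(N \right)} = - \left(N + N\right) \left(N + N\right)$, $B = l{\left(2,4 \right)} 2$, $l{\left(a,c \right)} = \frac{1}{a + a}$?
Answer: $- \frac{114047}{2} \approx -57024.0$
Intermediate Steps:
$l{\left(a,c \right)} = \frac{1}{2 a}$
$B = \frac{1}{2}$ ($B = \frac{1}{2 \cdot 2} \cdot 2 = \frac{1}{2} \cdot \frac{1}{2} \cdot 2 = \frac{1}{4} \cdot 2 = \frac{1}{2} \approx 0.5$)
$r{\left(N \right)} = - 4 N^{2}$ ($r{\left(N \right)} = - 2 N 2 N = - 4 N^{2}$)
$B + 99 r{\left(12 \right)} = \frac{1}{2} + 99 \left(- 4 \cdot 12^{2}\right) = \frac{1}{2} + 99 \left(\left(-4\right) 144\right) = \frac{1}{2} + 99 \left(-576\right) = \frac{1}{2} - 57024 = - \frac{114047}{2}$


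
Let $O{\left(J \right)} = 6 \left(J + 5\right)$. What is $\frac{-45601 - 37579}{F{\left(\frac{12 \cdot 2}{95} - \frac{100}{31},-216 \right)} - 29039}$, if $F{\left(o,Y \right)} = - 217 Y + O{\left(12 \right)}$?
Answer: $- \frac{16636}{3587} \approx -4.6379$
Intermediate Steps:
$O{\left(J \right)} = 30 + 6 J$ ($O{\left(J \right)} = 6 \left(5 + J\right) = 30 + 6 J$)
$F{\left(o,Y \right)} = 102 - 217 Y$ ($F{\left(o,Y \right)} = - 217 Y + \left(30 + 6 \cdot 12\right) = - 217 Y + \left(30 + 72\right) = - 217 Y + 102 = 102 - 217 Y$)
$\frac{-45601 - 37579}{F{\left(\frac{12 \cdot 2}{95} - \frac{100}{31},-216 \right)} - 29039} = \frac{-45601 - 37579}{\left(102 - -46872\right) - 29039} = - \frac{83180}{\left(102 + 46872\right) - 29039} = - \frac{83180}{46974 - 29039} = - \frac{83180}{17935} = \left(-83180\right) \frac{1}{17935} = - \frac{16636}{3587}$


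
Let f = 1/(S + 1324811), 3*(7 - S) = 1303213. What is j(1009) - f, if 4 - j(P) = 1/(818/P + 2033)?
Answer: 21924073460346/5481693724715 ≈ 3.9995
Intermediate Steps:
S = -1303192/3 (S = 7 - 1/3*1303213 = 7 - 1303213/3 = -1303192/3 ≈ -4.3440e+5)
j(P) = 4 - 1/(2033 + 818/P) (j(P) = 4 - 1/(818/P + 2033) = 4 - 1/(2033 + 818/P))
f = 3/2671241 (f = 1/(-1303192/3 + 1324811) = 1/(2671241/3) = 3/2671241 ≈ 1.1231e-6)
j(1009) - f = (3272 + 8131*1009)/(818 + 2033*1009) - 1*3/2671241 = (3272 + 8204179)/(818 + 2051297) - 3/2671241 = 8207451/2052115 - 3/2671241 = 21924073460346/5481693724715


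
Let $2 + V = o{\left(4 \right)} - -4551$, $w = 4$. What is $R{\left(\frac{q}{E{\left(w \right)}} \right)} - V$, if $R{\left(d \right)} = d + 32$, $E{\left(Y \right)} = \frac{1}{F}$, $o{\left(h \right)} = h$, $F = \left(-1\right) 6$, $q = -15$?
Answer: $-4431$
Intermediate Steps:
$F = -6$
$E{\left(Y \right)} = - \frac{1}{6}$ ($E{\left(Y \right)} = \frac{1}{-6} = - \frac{1}{6}$)
$R{\left(d \right)} = 32 + d$
$V = 4553$ ($V = -2 + \left(4 - -4551\right) = -2 + \left(4 + 4551\right) = -2 + 4555 = 4553$)
$R{\left(\frac{q}{E{\left(w \right)}} \right)} - V = \left(32 - \frac{15}{- \frac{1}{6}}\right) - 4553 = \left(32 - -90\right) - 4553 = \left(32 + 90\right) - 4553 = 122 - 4553 = -4431$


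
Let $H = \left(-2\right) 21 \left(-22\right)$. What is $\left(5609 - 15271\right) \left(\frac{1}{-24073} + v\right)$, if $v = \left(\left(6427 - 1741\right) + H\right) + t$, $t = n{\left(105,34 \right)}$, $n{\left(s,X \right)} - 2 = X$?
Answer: $- \frac{1313221908934}{24073} \approx -5.4552 \cdot 10^{7}$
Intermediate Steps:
$n{\left(s,X \right)} = 2 + X$
$H = 924$ ($H = \left(-42\right) \left(-22\right) = 924$)
$t = 36$ ($t = 2 + 34 = 36$)
$v = 5646$ ($v = \left(\left(6427 - 1741\right) + 924\right) + 36 = \left(4686 + 924\right) + 36 = 5610 + 36 = 5646$)
$\left(5609 - 15271\right) \left(\frac{1}{-24073} + v\right) = \left(5609 - 15271\right) \left(\frac{1}{-24073} + 5646\right) = - 9662 \left(- \frac{1}{24073} + 5646\right) = \left(-9662\right) \frac{135916157}{24073} = - \frac{1313221908934}{24073}$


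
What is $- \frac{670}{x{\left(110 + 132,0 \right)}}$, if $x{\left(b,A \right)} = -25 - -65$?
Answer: $- \frac{67}{4} \approx -16.75$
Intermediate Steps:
$x{\left(b,A \right)} = 40$ ($x{\left(b,A \right)} = -25 + 65 = 40$)
$- \frac{670}{x{\left(110 + 132,0 \right)}} = - \frac{670}{40} = \left(-670\right) \frac{1}{40} = - \frac{67}{4}$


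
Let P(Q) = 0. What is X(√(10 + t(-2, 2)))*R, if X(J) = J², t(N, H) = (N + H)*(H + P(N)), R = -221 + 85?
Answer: -1360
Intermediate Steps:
R = -136
t(N, H) = H*(H + N) (t(N, H) = (N + H)*(H + 0) = (H + N)*H = H*(H + N))
X(√(10 + t(-2, 2)))*R = (√(10 + 2*(2 - 2)))²*(-136) = (√(10 + 2*0))²*(-136) = (√(10 + 0))²*(-136) = (√10)²*(-136) = 10*(-136) = -1360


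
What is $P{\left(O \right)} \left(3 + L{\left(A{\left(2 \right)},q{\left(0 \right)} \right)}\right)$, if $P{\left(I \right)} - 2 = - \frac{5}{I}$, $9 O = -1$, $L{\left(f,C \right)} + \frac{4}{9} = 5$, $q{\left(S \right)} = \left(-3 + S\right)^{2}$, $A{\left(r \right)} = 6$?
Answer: $\frac{3196}{9} \approx 355.11$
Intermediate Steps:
$L{\left(f,C \right)} = \frac{41}{9}$ ($L{\left(f,C \right)} = - \frac{4}{9} + 5 = \frac{41}{9}$)
$O = - \frac{1}{9}$ ($O = \frac{1}{9} \left(-1\right) = - \frac{1}{9} \approx -0.11111$)
$P{\left(I \right)} = 2 - \frac{5}{I}$
$P{\left(O \right)} \left(3 + L{\left(A{\left(2 \right)},q{\left(0 \right)} \right)}\right) = \left(2 - \frac{5}{- \frac{1}{9}}\right) \left(3 + \frac{41}{9}\right) = \left(2 - -45\right) \frac{68}{9} = \left(2 + 45\right) \frac{68}{9} = 47 \cdot \frac{68}{9} = \frac{3196}{9}$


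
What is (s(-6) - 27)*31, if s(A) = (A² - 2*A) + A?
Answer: 465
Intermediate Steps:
s(A) = A² - A
(s(-6) - 27)*31 = (-6*(-1 - 6) - 27)*31 = (-6*(-7) - 27)*31 = (42 - 27)*31 = 15*31 = 465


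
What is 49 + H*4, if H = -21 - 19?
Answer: -111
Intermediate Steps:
H = -40
49 + H*4 = 49 - 40*4 = 49 - 160 = -111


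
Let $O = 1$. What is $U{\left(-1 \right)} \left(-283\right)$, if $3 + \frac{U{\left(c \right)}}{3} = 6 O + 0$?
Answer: $-2547$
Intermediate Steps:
$U{\left(c \right)} = 9$ ($U{\left(c \right)} = -9 + 3 \left(6 \cdot 1 + 0\right) = -9 + 3 \left(6 + 0\right) = -9 + 3 \cdot 6 = -9 + 18 = 9$)
$U{\left(-1 \right)} \left(-283\right) = 9 \left(-283\right) = -2547$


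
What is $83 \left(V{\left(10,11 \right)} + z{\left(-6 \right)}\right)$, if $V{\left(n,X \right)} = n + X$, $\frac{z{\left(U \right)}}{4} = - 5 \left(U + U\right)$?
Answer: $21663$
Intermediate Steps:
$z{\left(U \right)} = - 40 U$ ($z{\left(U \right)} = 4 \left(- 5 \left(U + U\right)\right) = 4 \left(- 5 \cdot 2 U\right) = 4 \left(- 10 U\right) = - 40 U$)
$V{\left(n,X \right)} = X + n$
$83 \left(V{\left(10,11 \right)} + z{\left(-6 \right)}\right) = 83 \left(\left(11 + 10\right) - -240\right) = 83 \left(21 + 240\right) = 83 \cdot 261 = 21663$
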